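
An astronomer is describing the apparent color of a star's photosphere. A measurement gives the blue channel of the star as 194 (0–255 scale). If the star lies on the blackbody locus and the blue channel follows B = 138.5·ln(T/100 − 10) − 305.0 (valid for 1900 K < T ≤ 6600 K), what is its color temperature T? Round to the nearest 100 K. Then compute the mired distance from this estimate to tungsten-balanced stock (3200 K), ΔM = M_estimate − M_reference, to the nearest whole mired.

-100 mireds

ln(t − 10) = (194 + 305.0) / 138.5 = 3.6029.
t − 10 = e^3.6029 = 36.704, so t = 46.704.
T = 100·t = 4670 K → 4700 K to the nearest 100 K.
M_estimate = 10⁶/4700 = 212.77; M_reference = 10⁶/3200 = 312.50.
ΔM = 212.77 − 312.50 = -99.73 → -100 mireds.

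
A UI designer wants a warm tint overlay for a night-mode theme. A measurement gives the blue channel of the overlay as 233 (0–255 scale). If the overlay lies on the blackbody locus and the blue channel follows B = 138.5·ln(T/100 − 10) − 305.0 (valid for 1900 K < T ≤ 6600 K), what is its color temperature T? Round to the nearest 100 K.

ln(t − 10) = (233 + 305.0) / 138.5 = 3.8845.
t − 10 = e^3.8845 = 48.641, so t = 58.641.
T = 100·t = 5864 K → 5900 K to the nearest 100 K.

5900 K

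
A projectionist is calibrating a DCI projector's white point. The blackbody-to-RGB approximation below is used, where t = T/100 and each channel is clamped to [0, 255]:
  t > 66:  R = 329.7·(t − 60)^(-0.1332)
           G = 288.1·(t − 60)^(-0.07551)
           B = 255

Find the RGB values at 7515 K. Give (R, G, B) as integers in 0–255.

t = 7515/100 = 75.15; the t > 66 branch applies.
R = 329.7·(75.15 − 60)^(-0.1332) = 329.7·15.15^(-0.1332) = 329.7·0.69626 = 229.556.
G = 288.1·(75.15 − 60)^(-0.07551) = 288.1·15.15^(-0.07551) = 288.1·0.81445 = 234.644.
B = 255 by definition for t > 66.
Rounded: (230, 235, 255).

(230, 235, 255)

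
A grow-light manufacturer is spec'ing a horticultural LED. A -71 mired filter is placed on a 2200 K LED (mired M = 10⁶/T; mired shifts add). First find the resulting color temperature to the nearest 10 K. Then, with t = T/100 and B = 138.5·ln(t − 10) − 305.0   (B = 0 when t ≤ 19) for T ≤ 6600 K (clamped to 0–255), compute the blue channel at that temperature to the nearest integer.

80

M_in = 10⁶/2200 = 454.55; M_out = 454.55 + (-71) = 383.55.
T_out = 10⁶/383.55 = 2607.3 K → 2610 K; t = 26.1.
B = 138.5·ln(26.1 − 10) − 305.0 = 138.5·ln 16.1 − 305.0 = 138.5·2.7788 − 305.0 = 79.866.
Rounded: 80.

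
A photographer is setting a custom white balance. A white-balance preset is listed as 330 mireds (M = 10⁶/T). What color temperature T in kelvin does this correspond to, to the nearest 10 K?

T = 10⁶ / 330 = 3030.30 K → 3030 K.

3030 K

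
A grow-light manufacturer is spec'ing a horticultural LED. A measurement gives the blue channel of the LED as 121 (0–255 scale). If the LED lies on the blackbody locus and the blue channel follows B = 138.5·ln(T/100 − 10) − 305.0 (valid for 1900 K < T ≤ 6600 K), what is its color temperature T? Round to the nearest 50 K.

ln(t − 10) = (121 + 305.0) / 138.5 = 3.0758.
t − 10 = e^3.0758 = 21.667, so t = 31.667.
T = 100·t = 3167 K → 3150 K to the nearest 50 K.

3150 K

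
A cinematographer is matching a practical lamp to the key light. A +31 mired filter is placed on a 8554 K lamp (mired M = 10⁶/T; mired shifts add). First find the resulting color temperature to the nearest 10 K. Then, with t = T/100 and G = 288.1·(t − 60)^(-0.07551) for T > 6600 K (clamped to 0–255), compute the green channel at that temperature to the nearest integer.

M_in = 10⁶/8554 = 116.90; M_out = 116.90 + (+31) = 147.90.
T_out = 10⁶/147.90 = 6761.1 K → 6760 K; t = 67.6.
G = 288.1·(67.6 − 60)^(-0.07551) = 288.1·7.6^(-0.07551) = 288.1·0.85800 = 247.191.
Rounded: 247.

247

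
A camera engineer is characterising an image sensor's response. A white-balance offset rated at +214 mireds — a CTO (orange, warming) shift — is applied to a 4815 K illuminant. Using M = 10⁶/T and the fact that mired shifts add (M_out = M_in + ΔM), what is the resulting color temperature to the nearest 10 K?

M_in = 10⁶/4815 = 207.68 mireds.
M_out = 207.68 + (+214) = 421.68 mireds.
T_out = 10⁶/421.68 = 2371.4 K → 2370 K.

2370 K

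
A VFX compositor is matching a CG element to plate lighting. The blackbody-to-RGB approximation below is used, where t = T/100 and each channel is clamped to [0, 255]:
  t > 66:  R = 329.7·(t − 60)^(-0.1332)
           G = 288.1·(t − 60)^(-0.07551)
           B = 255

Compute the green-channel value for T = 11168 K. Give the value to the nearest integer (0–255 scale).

214

t = 11168/100 = 111.68; the t > 66 branch applies.
G = 288.1·(111.68 − 60)^(-0.07551) = 288.1·51.68^(-0.07551) = 288.1·0.74238 = 213.880.
Rounded: 214.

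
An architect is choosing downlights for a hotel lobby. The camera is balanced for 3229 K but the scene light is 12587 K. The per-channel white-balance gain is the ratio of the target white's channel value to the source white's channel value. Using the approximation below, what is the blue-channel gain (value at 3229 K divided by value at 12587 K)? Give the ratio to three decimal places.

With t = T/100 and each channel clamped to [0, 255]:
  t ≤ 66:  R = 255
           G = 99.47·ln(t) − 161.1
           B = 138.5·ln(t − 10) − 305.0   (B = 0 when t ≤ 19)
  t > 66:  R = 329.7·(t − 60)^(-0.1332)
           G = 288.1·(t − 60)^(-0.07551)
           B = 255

At 12587 K (t = 125.87):
  B = 255 by definition for t > 66.
At 3229 K (t = 32.29):
  B = 138.5·ln(32.29 − 10) − 305.0 = 138.5·ln 22.29 − 305.0 = 138.5·3.1041 − 305.0 = 124.923.
Gain = 124.923 / 255.000 = 0.4899 → 0.490.

0.490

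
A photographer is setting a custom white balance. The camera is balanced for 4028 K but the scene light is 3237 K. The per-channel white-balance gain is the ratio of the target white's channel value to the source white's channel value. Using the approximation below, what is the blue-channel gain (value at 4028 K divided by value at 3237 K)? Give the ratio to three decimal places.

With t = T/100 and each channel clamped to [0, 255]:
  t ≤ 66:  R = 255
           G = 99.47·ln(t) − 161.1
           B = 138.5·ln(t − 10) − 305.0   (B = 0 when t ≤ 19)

1.334

At 3237 K (t = 32.37):
  B = 138.5·ln(32.37 − 10) − 305.0 = 138.5·ln 22.37 − 305.0 = 138.5·3.1077 − 305.0 = 125.419.
At 4028 K (t = 40.28):
  B = 138.5·ln(40.28 − 10) − 305.0 = 138.5·ln 30.28 − 305.0 = 138.5·3.4105 − 305.0 = 167.353.
Gain = 167.353 / 125.419 = 1.3343 → 1.334.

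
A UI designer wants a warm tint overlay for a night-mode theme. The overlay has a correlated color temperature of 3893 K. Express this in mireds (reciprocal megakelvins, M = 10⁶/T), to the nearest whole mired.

M = 10⁶ / 3893 = 256.871 → 257 mireds.

257 mireds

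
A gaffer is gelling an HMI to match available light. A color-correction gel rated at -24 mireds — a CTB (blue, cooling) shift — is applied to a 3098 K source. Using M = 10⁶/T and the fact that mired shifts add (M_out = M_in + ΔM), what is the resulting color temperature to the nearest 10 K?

3350 K

M_in = 10⁶/3098 = 322.79 mireds.
M_out = 322.79 + (-24) = 298.79 mireds.
T_out = 10⁶/298.79 = 3346.8 K → 3350 K.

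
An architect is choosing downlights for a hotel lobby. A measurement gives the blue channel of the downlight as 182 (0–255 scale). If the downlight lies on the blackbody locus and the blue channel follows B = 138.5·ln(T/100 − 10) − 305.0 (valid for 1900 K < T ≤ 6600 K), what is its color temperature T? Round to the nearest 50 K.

4350 K

ln(t − 10) = (182 + 305.0) / 138.5 = 3.5162.
t − 10 = e^3.5162 = 33.658, so t = 43.658.
T = 100·t = 4366 K → 4350 K to the nearest 50 K.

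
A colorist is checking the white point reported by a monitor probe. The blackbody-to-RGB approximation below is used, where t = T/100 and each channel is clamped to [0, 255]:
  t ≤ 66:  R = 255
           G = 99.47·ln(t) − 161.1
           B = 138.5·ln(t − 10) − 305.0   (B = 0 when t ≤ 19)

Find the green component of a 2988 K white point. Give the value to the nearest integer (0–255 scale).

177

t = 2988/100 = 29.88; the t ≤ 66 branch applies.
G = 99.47·ln 29.88 − 161.1 = 99.47·3.3972 − 161.1 = 176.818.
Rounded: 177.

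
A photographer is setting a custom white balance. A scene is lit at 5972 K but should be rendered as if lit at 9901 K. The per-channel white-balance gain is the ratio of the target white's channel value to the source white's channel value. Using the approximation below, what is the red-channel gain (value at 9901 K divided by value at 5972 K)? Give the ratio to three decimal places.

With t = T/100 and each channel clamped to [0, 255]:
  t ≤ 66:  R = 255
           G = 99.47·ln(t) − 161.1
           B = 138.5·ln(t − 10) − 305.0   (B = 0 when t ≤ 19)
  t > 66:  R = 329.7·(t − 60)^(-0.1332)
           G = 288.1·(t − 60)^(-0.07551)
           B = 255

At 5972 K (t = 59.72):
  R = 255 by definition for t ≤ 66.
At 9901 K (t = 99.01):
  R = 329.7·(99.01 − 60)^(-0.1332) = 329.7·39.01^(-0.1332) = 329.7·0.61384 = 202.383.
Gain = 202.383 / 255.000 = 0.7937 → 0.794.

0.794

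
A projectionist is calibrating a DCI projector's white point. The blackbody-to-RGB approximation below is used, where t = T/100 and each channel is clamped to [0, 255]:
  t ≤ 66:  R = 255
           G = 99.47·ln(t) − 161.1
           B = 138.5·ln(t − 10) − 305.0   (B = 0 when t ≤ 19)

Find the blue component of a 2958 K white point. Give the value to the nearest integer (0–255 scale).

107

t = 2958/100 = 29.58; the t ≤ 66 branch applies.
B = 138.5·ln(29.58 − 10) − 305.0 = 138.5·ln 19.58 − 305.0 = 138.5·2.9745 − 305.0 = 106.969.
Rounded: 107.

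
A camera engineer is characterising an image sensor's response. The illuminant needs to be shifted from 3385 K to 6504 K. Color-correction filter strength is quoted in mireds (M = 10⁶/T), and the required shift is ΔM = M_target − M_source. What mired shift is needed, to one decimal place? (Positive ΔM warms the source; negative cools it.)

M_source = 10⁶/3385 = 295.421; M_target = 10⁶/6504 = 153.752.
ΔM = 153.752 − 295.421 = -141.669 → -141.7 mireds, a cooling shift.

-141.7 mireds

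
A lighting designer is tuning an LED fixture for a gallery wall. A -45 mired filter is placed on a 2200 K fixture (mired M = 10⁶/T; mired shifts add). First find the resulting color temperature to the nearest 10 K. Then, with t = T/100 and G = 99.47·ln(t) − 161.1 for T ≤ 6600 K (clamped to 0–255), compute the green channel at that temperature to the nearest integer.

M_in = 10⁶/2200 = 454.55; M_out = 454.55 + (-45) = 409.55.
T_out = 10⁶/409.55 = 2441.7 K → 2440 K; t = 24.4.
G = 99.47·ln 24.4 − 161.1 = 99.47·3.1946 − 161.1 = 156.665.
Rounded: 157.

157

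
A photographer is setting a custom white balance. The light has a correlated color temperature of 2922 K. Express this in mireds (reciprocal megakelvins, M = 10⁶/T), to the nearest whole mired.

M = 10⁶ / 2922 = 342.231 → 342 mireds.

342 mireds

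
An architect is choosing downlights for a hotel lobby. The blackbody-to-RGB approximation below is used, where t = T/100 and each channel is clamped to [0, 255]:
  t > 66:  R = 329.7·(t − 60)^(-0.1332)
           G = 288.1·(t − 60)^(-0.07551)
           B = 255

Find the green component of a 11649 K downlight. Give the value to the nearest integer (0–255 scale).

212

t = 11649/100 = 116.49; the t > 66 branch applies.
G = 288.1·(116.49 − 60)^(-0.07551) = 288.1·56.49^(-0.07551) = 288.1·0.73741 = 212.448.
Rounded: 212.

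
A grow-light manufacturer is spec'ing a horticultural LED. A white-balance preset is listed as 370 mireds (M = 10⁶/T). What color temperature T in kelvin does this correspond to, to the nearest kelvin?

T = 10⁶ / 370 = 2702.70 K → 2703 K.

2703 K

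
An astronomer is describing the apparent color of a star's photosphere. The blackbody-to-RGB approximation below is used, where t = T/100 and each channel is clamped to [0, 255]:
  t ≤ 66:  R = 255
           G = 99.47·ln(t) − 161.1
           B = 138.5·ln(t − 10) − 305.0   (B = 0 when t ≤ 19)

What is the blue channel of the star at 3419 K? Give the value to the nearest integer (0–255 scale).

t = 3419/100 = 34.19; the t ≤ 66 branch applies.
B = 138.5·ln(34.19 − 10) − 305.0 = 138.5·ln 24.19 − 305.0 = 138.5·3.1859 − 305.0 = 136.253.
Rounded: 136.

136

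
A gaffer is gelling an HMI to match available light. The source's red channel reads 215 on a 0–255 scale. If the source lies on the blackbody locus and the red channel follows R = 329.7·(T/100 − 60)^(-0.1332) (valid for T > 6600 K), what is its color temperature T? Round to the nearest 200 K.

8400 K

(t − 60)^(-0.1332) = 215/329.7 = 0.65211.
t − 60 = 0.65211^(1/-0.1332) = 0.65211^(-7.508) = 24.774, so t = 84.774.
T = 100·t = 8477 K → 8400 K to the nearest 200 K.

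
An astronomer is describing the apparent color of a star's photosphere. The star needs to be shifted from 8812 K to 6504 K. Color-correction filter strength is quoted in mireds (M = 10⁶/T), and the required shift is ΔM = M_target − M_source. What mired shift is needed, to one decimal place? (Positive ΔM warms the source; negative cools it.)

M_source = 10⁶/8812 = 113.482; M_target = 10⁶/6504 = 153.752.
ΔM = 153.752 − 113.482 = 40.270 → +40.3 mireds, a warming shift.

+40.3 mireds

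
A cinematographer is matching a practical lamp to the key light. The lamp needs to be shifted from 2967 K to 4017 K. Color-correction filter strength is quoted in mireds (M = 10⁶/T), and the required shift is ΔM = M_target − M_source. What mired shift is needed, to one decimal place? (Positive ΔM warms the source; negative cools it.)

-88.1 mireds

M_source = 10⁶/2967 = 337.041; M_target = 10⁶/4017 = 248.942.
ΔM = 248.942 − 337.041 = -88.099 → -88.1 mireds, a cooling shift.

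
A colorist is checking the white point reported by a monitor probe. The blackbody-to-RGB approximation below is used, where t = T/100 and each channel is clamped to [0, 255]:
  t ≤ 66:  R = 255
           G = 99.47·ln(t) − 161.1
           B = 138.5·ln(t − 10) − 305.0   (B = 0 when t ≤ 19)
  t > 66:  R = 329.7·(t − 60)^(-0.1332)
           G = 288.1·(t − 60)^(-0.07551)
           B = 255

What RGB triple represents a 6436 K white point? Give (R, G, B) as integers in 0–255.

(255, 253, 248)

t = 6436/100 = 64.36; the t ≤ 66 branch applies.
R = 255 by definition for t ≤ 66.
G = 99.47·ln 64.36 − 161.1 = 99.47·4.1645 − 161.1 = 253.142.
B = 138.5·ln(64.36 − 10) − 305.0 = 138.5·ln 54.36 − 305.0 = 138.5·3.9956 − 305.0 = 248.395.
Rounded: (255, 253, 248).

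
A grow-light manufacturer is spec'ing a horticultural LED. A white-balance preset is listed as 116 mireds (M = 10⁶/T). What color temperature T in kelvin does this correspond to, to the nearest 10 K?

8620 K

T = 10⁶ / 116 = 8620.69 K → 8620 K.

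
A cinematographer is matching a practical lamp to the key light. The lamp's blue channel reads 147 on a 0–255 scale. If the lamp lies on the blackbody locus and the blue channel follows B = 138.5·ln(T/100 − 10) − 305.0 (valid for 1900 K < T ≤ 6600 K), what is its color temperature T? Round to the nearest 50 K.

ln(t − 10) = (147 + 305.0) / 138.5 = 3.2635.
t − 10 = e^3.2635 = 26.142, so t = 36.142.
T = 100·t = 3614 K → 3600 K to the nearest 50 K.

3600 K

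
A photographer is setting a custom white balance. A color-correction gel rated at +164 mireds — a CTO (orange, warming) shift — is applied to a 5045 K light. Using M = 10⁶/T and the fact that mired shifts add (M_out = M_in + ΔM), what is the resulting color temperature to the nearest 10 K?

M_in = 10⁶/5045 = 198.22 mireds.
M_out = 198.22 + (+164) = 362.22 mireds.
T_out = 10⁶/362.22 = 2760.8 K → 2760 K.

2760 K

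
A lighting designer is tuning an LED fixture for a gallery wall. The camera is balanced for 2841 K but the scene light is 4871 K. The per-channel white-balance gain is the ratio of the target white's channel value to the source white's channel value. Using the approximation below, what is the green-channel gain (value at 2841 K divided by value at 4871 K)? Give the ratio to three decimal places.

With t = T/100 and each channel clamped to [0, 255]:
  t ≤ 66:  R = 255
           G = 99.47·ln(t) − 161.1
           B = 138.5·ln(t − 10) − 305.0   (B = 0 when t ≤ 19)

At 4871 K (t = 48.71):
  G = 99.47·ln 48.71 − 161.1 = 99.47·3.8859 − 161.1 = 225.429.
At 2841 K (t = 28.41):
  G = 99.47·ln 28.41 − 161.1 = 99.47·3.3467 − 161.1 = 171.800.
Gain = 171.800 / 225.429 = 0.7621 → 0.762.

0.762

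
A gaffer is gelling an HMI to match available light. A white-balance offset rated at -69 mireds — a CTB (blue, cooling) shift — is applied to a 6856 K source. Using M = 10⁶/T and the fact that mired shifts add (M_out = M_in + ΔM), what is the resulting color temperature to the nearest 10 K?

M_in = 10⁶/6856 = 145.86 mireds.
M_out = 145.86 + (-69) = 76.86 mireds.
T_out = 10⁶/76.86 = 13011.1 K → 13010 K.

13010 K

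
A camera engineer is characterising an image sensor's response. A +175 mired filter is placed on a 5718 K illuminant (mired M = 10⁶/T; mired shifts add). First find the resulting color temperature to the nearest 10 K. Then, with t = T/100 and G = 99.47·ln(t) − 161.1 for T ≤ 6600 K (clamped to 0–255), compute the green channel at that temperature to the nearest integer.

172

M_in = 10⁶/5718 = 174.89; M_out = 174.89 + (+175) = 349.89.
T_out = 10⁶/349.89 = 2858.1 K → 2860 K; t = 28.6.
G = 99.47·ln 28.6 − 161.1 = 99.47·3.3534 − 161.1 = 172.463.
Rounded: 172.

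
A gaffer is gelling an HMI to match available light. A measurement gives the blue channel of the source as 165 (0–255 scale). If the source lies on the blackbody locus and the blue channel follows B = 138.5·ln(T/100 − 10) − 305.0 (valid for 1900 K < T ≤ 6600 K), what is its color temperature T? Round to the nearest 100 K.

4000 K

ln(t − 10) = (165 + 305.0) / 138.5 = 3.3935.
t − 10 = e^3.3935 = 29.770, so t = 39.770.
T = 100·t = 3977 K → 4000 K to the nearest 100 K.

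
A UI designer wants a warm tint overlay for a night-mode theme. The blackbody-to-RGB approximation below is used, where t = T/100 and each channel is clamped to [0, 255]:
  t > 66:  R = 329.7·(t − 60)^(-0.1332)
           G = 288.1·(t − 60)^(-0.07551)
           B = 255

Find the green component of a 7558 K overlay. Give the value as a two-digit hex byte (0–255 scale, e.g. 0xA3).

t = 7558/100 = 75.58; the t > 66 branch applies.
G = 288.1·(75.58 − 60)^(-0.07551) = 288.1·15.58^(-0.07551) = 288.1·0.81274 = 234.149.
Rounded: 234; in hex, 0xEA.

0xEA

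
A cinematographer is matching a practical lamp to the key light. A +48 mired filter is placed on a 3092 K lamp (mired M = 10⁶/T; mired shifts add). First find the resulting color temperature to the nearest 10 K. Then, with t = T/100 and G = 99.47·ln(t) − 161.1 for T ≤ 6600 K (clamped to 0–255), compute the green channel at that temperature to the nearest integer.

M_in = 10⁶/3092 = 323.42; M_out = 323.42 + (+48) = 371.42.
T_out = 10⁶/371.42 = 2692.4 K → 2690 K; t = 26.9.
G = 99.47·ln 26.9 − 161.1 = 99.47·3.2921 − 161.1 = 166.368.
Rounded: 166.

166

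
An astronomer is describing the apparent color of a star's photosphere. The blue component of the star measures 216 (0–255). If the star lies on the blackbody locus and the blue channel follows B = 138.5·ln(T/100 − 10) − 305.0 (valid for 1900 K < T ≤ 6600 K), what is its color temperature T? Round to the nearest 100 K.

5300 K

ln(t − 10) = (216 + 305.0) / 138.5 = 3.7617.
t − 10 = e^3.7617 = 43.023, so t = 53.023.
T = 100·t = 5302 K → 5300 K to the nearest 100 K.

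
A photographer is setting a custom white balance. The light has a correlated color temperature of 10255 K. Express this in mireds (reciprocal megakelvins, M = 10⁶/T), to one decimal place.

M = 10⁶ / 10255 = 97.513 → 97.5 mireds.

97.5 mireds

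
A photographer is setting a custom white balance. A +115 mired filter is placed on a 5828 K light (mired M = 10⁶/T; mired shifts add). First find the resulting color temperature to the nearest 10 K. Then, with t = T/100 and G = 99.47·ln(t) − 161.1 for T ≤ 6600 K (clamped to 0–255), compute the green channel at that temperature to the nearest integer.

192

M_in = 10⁶/5828 = 171.59; M_out = 171.59 + (+115) = 286.59.
T_out = 10⁶/286.59 = 3489.4 K → 3490 K; t = 34.9.
G = 99.47·ln 34.9 − 161.1 = 99.47·3.5525 − 161.1 = 192.266.
Rounded: 192.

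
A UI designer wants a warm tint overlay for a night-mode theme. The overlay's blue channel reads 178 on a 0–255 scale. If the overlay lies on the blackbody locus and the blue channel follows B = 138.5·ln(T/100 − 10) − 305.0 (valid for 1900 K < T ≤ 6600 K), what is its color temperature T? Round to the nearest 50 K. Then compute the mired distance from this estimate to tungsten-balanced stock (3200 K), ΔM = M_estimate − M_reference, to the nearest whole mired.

ln(t − 10) = (178 + 305.0) / 138.5 = 3.4874.
t − 10 = e^3.4874 = 32.700, so t = 42.700.
T = 100·t = 4270 K → 4250 K to the nearest 50 K.
M_estimate = 10⁶/4250 = 235.29; M_reference = 10⁶/3200 = 312.50.
ΔM = 235.29 − 312.50 = -77.21 → -77 mireds.

-77 mireds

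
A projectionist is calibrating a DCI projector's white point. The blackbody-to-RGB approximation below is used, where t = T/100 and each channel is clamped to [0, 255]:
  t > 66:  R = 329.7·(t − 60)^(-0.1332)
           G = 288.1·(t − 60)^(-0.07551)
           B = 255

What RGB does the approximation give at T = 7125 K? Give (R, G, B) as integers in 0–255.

t = 7125/100 = 71.25; the t > 66 branch applies.
R = 329.7·(71.25 − 60)^(-0.1332) = 329.7·11.25^(-0.1332) = 329.7·0.72441 = 238.839.
G = 288.1·(71.25 − 60)^(-0.07551) = 288.1·11.25^(-0.07551) = 288.1·0.83297 = 239.978.
B = 255 by definition for t > 66.
Rounded: (239, 240, 255).

(239, 240, 255)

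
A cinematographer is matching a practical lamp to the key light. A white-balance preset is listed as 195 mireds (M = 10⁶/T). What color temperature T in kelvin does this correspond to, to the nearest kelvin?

5128 K

T = 10⁶ / 195 = 5128.21 K → 5128 K.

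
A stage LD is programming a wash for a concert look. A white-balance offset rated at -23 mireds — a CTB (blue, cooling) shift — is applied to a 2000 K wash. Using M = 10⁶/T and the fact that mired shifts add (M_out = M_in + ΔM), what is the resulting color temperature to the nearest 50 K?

2100 K

M_in = 10⁶/2000 = 500.00 mireds.
M_out = 500.00 + (-23) = 477.00 mireds.
T_out = 10⁶/477.00 = 2096.4 K → 2100 K.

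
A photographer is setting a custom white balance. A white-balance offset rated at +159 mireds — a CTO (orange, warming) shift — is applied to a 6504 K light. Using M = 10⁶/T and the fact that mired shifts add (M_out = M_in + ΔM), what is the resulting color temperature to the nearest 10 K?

3200 K

M_in = 10⁶/6504 = 153.75 mireds.
M_out = 153.75 + (+159) = 312.75 mireds.
T_out = 10⁶/312.75 = 3197.4 K → 3200 K.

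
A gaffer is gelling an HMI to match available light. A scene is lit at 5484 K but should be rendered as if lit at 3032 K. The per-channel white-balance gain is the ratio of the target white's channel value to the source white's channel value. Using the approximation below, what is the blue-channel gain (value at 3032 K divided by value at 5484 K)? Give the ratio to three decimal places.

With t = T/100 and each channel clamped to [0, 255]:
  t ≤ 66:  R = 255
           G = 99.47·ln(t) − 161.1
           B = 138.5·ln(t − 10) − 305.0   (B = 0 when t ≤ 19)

0.506

At 5484 K (t = 54.84):
  B = 138.5·ln(54.84 − 10) − 305.0 = 138.5·ln 44.84 − 305.0 = 138.5·3.8031 − 305.0 = 221.729.
At 3032 K (t = 30.32):
  B = 138.5·ln(30.32 − 10) − 305.0 = 138.5·ln 20.32 − 305.0 = 138.5·3.0116 − 305.0 = 112.107.
Gain = 112.107 / 221.729 = 0.5056 → 0.506.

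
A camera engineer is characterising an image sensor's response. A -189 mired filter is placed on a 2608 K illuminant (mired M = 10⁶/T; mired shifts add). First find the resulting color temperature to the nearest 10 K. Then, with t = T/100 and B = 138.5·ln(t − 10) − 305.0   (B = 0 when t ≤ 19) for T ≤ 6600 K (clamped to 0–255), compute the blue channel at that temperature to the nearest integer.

211

M_in = 10⁶/2608 = 383.44; M_out = 383.44 + (-189) = 194.44.
T_out = 10⁶/194.44 = 5143.1 K → 5140 K; t = 51.4.
B = 138.5·ln(51.4 − 10) − 305.0 = 138.5·ln 41.4 − 305.0 = 138.5·3.7233 − 305.0 = 210.674.
Rounded: 211.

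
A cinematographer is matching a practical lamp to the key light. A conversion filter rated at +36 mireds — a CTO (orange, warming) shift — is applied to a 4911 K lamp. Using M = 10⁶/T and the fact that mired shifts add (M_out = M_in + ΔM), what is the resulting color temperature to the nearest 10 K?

4170 K

M_in = 10⁶/4911 = 203.62 mireds.
M_out = 203.62 + (+36) = 239.62 mireds.
T_out = 10⁶/239.62 = 4173.2 K → 4170 K.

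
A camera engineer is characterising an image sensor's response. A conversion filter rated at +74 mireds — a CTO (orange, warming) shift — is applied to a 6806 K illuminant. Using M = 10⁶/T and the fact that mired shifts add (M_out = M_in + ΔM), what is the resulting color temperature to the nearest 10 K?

4530 K

M_in = 10⁶/6806 = 146.93 mireds.
M_out = 146.93 + (+74) = 220.93 mireds.
T_out = 10⁶/220.93 = 4526.3 K → 4530 K.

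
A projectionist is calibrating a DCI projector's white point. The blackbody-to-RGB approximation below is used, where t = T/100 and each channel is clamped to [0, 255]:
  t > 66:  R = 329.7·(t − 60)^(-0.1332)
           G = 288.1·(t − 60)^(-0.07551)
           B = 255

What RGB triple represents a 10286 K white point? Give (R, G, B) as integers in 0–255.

(200, 217, 255)

t = 10286/100 = 102.86; the t > 66 branch applies.
R = 329.7·(102.86 − 60)^(-0.1332) = 329.7·42.86^(-0.1332) = 329.7·0.60619 = 199.862.
G = 288.1·(102.86 − 60)^(-0.07551) = 288.1·42.86^(-0.07551) = 288.1·0.75295 = 216.924.
B = 255 by definition for t > 66.
Rounded: (200, 217, 255).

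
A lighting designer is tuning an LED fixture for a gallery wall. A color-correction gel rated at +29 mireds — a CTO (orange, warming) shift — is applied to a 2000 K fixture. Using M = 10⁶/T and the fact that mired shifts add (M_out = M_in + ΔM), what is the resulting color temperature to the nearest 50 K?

M_in = 10⁶/2000 = 500.00 mireds.
M_out = 500.00 + (+29) = 529.00 mireds.
T_out = 10⁶/529.00 = 1890.4 K → 1900 K.

1900 K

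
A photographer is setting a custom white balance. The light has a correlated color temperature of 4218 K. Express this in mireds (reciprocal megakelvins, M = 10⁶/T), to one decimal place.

M = 10⁶ / 4218 = 237.079 → 237.1 mireds.

237.1 mireds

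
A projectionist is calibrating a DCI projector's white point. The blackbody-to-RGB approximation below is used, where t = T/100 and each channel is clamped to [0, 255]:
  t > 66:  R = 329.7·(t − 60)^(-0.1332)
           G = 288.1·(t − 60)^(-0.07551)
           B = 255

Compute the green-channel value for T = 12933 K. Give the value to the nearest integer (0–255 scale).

209

t = 12933/100 = 129.33; the t > 66 branch applies.
G = 288.1·(129.33 − 60)^(-0.07551) = 288.1·69.33^(-0.07551) = 288.1·0.72609 = 209.187.
Rounded: 209.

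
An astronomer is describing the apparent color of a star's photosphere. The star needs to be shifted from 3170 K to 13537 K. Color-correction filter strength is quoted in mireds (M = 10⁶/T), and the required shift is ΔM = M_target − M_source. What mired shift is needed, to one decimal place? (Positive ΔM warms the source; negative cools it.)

M_source = 10⁶/3170 = 315.457; M_target = 10⁶/13537 = 73.872.
ΔM = 73.872 − 315.457 = -241.586 → -241.6 mireds, a cooling shift.

-241.6 mireds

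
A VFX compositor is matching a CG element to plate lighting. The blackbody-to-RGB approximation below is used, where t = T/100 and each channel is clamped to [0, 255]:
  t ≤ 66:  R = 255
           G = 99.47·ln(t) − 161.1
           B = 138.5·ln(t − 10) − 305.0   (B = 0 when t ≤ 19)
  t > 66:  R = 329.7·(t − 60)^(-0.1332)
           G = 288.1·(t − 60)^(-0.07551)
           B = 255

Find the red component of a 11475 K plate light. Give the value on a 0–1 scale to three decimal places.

t = 11475/100 = 114.75; the t > 66 branch applies.
R = 329.7·(114.75 − 60)^(-0.1332) = 329.7·54.75^(-0.1332) = 329.7·0.58674 = 193.449.
On a 0–1 scale: 193.449/255 = 0.7586 → 0.759.

0.759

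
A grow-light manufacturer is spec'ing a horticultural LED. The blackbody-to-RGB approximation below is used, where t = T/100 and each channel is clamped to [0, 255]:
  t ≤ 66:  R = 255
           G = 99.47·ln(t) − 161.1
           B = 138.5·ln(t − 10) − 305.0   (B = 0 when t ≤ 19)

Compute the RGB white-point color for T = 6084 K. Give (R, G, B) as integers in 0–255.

(255, 248, 239)

t = 6084/100 = 60.84; the t ≤ 66 branch applies.
R = 255 by definition for t ≤ 66.
G = 99.47·ln 60.84 − 161.1 = 99.47·4.1082 − 161.1 = 247.547.
B = 138.5·ln(60.84 − 10) − 305.0 = 138.5·ln 50.84 − 305.0 = 138.5·3.9287 − 305.0 = 239.123.
Rounded: (255, 248, 239).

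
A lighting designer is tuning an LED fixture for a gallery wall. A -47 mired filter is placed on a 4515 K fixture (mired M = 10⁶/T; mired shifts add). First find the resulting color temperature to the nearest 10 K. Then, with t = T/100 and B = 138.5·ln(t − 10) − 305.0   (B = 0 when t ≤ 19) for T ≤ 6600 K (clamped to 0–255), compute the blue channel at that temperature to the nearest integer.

M_in = 10⁶/4515 = 221.48; M_out = 221.48 + (-47) = 174.48.
T_out = 10⁶/174.48 = 5731.2 K → 5730 K; t = 57.3.
B = 138.5·ln(57.3 − 10) − 305.0 = 138.5·ln 47.3 − 305.0 = 138.5·3.8565 − 305.0 = 229.127.
Rounded: 229.

229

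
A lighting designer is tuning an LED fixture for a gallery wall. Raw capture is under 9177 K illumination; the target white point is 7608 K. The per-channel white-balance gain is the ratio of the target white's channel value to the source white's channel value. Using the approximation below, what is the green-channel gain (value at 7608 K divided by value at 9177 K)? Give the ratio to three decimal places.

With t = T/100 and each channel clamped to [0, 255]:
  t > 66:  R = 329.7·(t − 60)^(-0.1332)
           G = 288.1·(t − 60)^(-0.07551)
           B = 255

At 9177 K (t = 91.77):
  G = 288.1·(91.77 − 60)^(-0.07551) = 288.1·31.77^(-0.07551) = 288.1·0.77016 = 221.884.
At 7608 K (t = 76.08):
  G = 288.1·(76.08 − 60)^(-0.07551) = 288.1·16.08^(-0.07551) = 288.1·0.81080 = 233.591.
Gain = 233.591 / 221.884 = 1.0528 → 1.053.

1.053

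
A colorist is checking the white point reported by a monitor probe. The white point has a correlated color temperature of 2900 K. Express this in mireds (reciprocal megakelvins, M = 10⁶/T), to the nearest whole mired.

M = 10⁶ / 2900 = 344.828 → 345 mireds.

345 mireds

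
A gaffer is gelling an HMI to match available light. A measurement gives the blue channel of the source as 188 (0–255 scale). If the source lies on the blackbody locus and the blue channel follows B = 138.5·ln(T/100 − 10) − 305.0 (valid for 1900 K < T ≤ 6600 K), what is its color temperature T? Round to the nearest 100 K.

ln(t − 10) = (188 + 305.0) / 138.5 = 3.5596.
t − 10 = e^3.5596 = 35.148, so t = 45.148.
T = 100·t = 4515 K → 4500 K to the nearest 100 K.

4500 K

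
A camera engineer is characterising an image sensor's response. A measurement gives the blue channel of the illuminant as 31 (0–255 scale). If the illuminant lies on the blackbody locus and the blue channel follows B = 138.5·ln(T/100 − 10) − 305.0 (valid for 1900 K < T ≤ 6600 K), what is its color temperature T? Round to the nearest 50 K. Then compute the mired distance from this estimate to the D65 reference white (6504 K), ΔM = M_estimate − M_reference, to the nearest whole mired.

ln(t − 10) = (31 + 305.0) / 138.5 = 2.4260.
t − 10 = e^2.4260 = 11.313, so t = 21.313.
T = 100·t = 2131 K → 2150 K to the nearest 50 K.
M_estimate = 10⁶/2150 = 465.12; M_reference = 10⁶/6504 = 153.75.
ΔM = 465.12 − 153.75 = 311.36 → +311 mireds.

+311 mireds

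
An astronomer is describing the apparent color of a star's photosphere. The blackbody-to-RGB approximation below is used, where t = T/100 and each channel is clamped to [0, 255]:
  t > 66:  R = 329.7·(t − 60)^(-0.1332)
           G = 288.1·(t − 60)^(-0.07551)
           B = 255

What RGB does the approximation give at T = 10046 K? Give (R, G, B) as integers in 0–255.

t = 10046/100 = 100.46; the t > 66 branch applies.
R = 329.7·(100.46 − 60)^(-0.1332) = 329.7·40.46^(-0.1332) = 329.7·0.61086 = 201.402.
G = 288.1·(100.46 − 60)^(-0.07551) = 288.1·40.46^(-0.07551) = 288.1·0.75623 = 217.870.
B = 255 by definition for t > 66.
Rounded: (201, 218, 255).

(201, 218, 255)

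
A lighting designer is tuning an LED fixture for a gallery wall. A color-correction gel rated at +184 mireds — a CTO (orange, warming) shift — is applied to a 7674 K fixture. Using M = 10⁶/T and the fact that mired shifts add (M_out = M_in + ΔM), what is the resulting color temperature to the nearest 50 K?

M_in = 10⁶/7674 = 130.31 mireds.
M_out = 130.31 + (+184) = 314.31 mireds.
T_out = 10⁶/314.31 = 3181.6 K → 3200 K.

3200 K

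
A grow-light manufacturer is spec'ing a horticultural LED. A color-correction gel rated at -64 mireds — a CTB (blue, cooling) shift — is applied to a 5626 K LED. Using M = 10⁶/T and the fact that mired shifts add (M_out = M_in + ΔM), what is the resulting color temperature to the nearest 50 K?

8800 K

M_in = 10⁶/5626 = 177.75 mireds.
M_out = 177.75 + (-64) = 113.75 mireds.
T_out = 10⁶/113.75 = 8791.5 K → 8800 K.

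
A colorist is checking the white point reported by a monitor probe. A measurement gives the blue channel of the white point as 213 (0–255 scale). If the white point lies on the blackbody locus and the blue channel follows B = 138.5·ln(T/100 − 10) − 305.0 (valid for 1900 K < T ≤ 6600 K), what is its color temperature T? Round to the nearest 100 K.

5200 K

ln(t − 10) = (213 + 305.0) / 138.5 = 3.7401.
t − 10 = e^3.7401 = 42.101, so t = 52.101.
T = 100·t = 5210 K → 5200 K to the nearest 100 K.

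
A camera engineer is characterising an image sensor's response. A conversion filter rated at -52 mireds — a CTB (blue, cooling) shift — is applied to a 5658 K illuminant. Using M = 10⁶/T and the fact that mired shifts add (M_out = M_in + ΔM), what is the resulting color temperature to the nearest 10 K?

8020 K

M_in = 10⁶/5658 = 176.74 mireds.
M_out = 176.74 + (-52) = 124.74 mireds.
T_out = 10⁶/124.74 = 8016.6 K → 8020 K.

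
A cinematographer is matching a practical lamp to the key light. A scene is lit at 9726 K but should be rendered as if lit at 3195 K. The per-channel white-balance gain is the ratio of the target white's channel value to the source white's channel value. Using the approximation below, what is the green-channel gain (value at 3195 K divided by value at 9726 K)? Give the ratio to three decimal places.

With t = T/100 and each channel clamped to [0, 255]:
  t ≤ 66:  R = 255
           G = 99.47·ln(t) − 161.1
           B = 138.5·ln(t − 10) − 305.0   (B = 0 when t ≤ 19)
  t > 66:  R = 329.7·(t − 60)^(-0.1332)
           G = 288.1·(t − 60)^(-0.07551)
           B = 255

At 9726 K (t = 97.26):
  G = 288.1·(97.26 − 60)^(-0.07551) = 288.1·37.26^(-0.07551) = 288.1·0.76095 = 219.229.
At 3195 K (t = 31.95):
  G = 99.47·ln 31.95 − 161.1 = 99.47·3.4642 − 161.1 = 183.481.
Gain = 183.481 / 219.229 = 0.8369 → 0.837.

0.837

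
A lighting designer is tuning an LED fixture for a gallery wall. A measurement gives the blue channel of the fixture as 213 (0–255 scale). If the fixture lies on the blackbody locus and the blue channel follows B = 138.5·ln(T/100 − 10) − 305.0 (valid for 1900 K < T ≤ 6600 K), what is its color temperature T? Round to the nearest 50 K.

ln(t − 10) = (213 + 305.0) / 138.5 = 3.7401.
t − 10 = e^3.7401 = 42.101, so t = 52.101.
T = 100·t = 5210 K → 5200 K to the nearest 50 K.

5200 K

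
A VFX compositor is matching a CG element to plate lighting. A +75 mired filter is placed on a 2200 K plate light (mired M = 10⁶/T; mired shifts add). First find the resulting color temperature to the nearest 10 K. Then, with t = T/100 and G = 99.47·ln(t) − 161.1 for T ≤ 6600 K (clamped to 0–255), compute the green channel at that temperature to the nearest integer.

131

M_in = 10⁶/2200 = 454.55; M_out = 454.55 + (+75) = 529.55.
T_out = 10⁶/529.55 = 1888.4 K → 1890 K; t = 18.9.
G = 99.47·ln 18.9 − 161.1 = 99.47·2.9392 − 161.1 = 131.258.
Rounded: 131.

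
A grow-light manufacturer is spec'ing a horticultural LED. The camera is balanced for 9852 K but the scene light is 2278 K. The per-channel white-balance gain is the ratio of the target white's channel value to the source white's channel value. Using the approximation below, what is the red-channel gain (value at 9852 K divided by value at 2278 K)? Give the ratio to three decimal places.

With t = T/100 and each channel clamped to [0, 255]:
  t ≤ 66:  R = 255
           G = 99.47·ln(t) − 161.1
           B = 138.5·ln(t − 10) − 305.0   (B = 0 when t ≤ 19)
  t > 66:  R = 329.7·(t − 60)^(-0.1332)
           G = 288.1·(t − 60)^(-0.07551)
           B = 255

0.795

At 2278 K (t = 22.78):
  R = 255 by definition for t ≤ 66.
At 9852 K (t = 98.52):
  R = 329.7·(98.52 − 60)^(-0.1332) = 329.7·38.52^(-0.1332) = 329.7·0.61487 = 202.724.
Gain = 202.724 / 255.000 = 0.7950 → 0.795.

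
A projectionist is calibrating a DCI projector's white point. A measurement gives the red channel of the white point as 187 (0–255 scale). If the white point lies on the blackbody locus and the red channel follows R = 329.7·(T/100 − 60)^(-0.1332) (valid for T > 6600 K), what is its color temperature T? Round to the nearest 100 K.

(t − 60)^(-0.1332) = 187/329.7 = 0.56718.
t − 60 = 0.56718^(1/-0.1332) = 0.56718^(-7.508) = 70.620, so t = 130.620.
T = 100·t = 13062 K → 13100 K to the nearest 100 K.

13100 K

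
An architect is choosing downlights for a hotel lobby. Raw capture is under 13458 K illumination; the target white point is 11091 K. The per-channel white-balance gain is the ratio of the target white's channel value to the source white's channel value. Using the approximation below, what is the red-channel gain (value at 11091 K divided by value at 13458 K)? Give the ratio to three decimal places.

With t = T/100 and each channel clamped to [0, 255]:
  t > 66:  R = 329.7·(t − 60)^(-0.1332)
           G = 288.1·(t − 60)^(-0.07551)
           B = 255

1.052

At 13458 K (t = 134.58):
  R = 329.7·(134.58 − 60)^(-0.1332) = 329.7·74.58^(-0.1332) = 329.7·0.56308 = 185.646.
At 11091 K (t = 110.91):
  R = 329.7·(110.91 − 60)^(-0.1332) = 329.7·50.91^(-0.1332) = 329.7·0.59245 = 195.332.
Gain = 195.332 / 185.646 = 1.0522 → 1.052.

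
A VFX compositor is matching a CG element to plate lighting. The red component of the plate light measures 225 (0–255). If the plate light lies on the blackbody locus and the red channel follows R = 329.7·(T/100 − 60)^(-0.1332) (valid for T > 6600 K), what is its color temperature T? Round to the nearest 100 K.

(t − 60)^(-0.1332) = 225/329.7 = 0.68244.
t − 60 = 0.68244^(1/-0.1332) = 0.68244^(-7.508) = 17.610, so t = 77.610.
T = 100·t = 7761 K → 7800 K to the nearest 100 K.

7800 K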